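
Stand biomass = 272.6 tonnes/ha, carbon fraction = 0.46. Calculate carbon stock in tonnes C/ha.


Formula: Carbon Stock = Biomass * Carbon Fraction
C = 272.6 t/ha * 0.46
C = 125.4 t C/ha

125.4


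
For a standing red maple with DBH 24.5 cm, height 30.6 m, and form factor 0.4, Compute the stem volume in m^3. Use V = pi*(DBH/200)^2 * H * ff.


Formula: V = pi * (DBH/200)^2 * H * ff
Radius = DBH/200 = 24.5/200 = 0.1225 m
Radius^2 = 0.1225^2 = 0.01500625 m^2
V = pi * 0.01500625 * 30.6 * 0.4
V = 0.577 m^3

0.577


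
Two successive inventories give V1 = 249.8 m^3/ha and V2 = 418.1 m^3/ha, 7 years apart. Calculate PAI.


Formula: PAI = (V_T2 - V_T1) / (T2 - T1)
Volume increment = 418.1 - 249.8 = 168.3 m^3/ha
PAI = 168.3 / 7 = 24.04 m^3/ha/year

24.04


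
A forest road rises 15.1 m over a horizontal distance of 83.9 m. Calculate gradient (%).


Formula: Gradient = rise / run * 100
Gradient = 15.1 / 83.9 * 100 = 18.0%

18.0


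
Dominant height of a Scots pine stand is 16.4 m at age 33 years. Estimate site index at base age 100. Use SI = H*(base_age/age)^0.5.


Formula: SI = H_dom * (base_age / age)^0.5
Age ratio = 100 / 33 = 3.0303
sqrt(age_ratio) = 1.74078
SI = 16.4 * 1.74078 = 28.5 m

28.5


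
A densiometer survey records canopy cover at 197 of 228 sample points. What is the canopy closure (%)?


Formula: Canopy closure = covered points / total points * 100
Closure = 197 / 228 * 100
Closure = 0.864 * 100 = 86.4%

86.4


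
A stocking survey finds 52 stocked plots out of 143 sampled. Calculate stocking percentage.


Formula: Stocking % = stocked plots / total plots * 100
Stocking = 52 / 143 * 100
Stocking = 0.3636 * 100 = 36.4%

36.4


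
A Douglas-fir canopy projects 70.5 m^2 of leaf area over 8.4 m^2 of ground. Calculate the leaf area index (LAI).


Formula: LAI = total leaf area / ground area  (dimensionless)
LAI = 70.5 m^2 / 8.4 m^2
LAI = 8.39

8.39


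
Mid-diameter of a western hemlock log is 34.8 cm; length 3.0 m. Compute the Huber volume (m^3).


Huber: V = Am * L,  Am = pi*(Dm/200)^2
Am = pi*(34.8/200)^2 = 0.095115 m^2
V = 0.095115*3.0 = 0.2853 m^3

0.2853


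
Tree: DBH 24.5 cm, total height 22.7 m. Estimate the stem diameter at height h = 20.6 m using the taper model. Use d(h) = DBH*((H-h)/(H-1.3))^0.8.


Taper: d(h) = DBH * ((H - h) / (H - 1.3))^0.8
Numerator = H - h = 22.7 - 20.6 = 2.1 m
Denominator = H - 1.3 = 22.7 - 1.3 = 21.4 m
Ratio = 2.1 / 21.4 = 0.09813
d = 24.5 * 0.09813^0.8 = 3.8 cm

3.8


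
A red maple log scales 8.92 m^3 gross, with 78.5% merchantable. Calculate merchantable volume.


Formula: MV = V_total * (merchantable_pct / 100)
Merchantable fraction = 78.5% / 100 = 0.785
MV = 8.92 m^3 * 0.785 = 7.002 m^3

7.002


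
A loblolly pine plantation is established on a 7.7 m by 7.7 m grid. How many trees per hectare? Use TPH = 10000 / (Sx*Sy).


Formula: TPH = 10000 m^2/ha / (spacing_x * spacing_y)
Area per tree = 7.7 m * 7.7 m = 59.29 m^2
TPH = 10000 / 59.29 = 169 trees/ha

169


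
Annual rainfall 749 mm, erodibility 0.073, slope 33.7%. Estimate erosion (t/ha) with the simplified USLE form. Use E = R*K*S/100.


Formula: E = R * K * S / 100  (simplified USLE)
R * K = 749 * 0.073 = 54.677
E = 54.677 * 33.7 / 100 = 18.43 t/ha

18.43


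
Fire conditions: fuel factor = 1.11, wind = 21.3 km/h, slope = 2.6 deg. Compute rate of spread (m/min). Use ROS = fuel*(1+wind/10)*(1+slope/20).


Formula: ROS = fuel * (1 + wind/10) * (1 + slope/20)
Wind factor = 1 + 21.3/10 = 3.13
Slope factor = 1 + 2.6/20 = 1.13
ROS = 1.11 * 3.13 * 1.13 = 3.93 m/min

3.93


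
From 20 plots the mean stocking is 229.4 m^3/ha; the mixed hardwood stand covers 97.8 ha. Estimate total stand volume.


Formula: Total Volume = Mean Volume per ha * Total Area
Total Volume = 229.4 m^3/ha * 97.8 ha
Total Volume = 22435 m^3

22435


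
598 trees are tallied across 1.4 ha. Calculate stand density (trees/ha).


Formula: Stand Density = N_trees / Area_ha
Density = 598 trees / 1.4 ha
Density = 427 trees/ha

427


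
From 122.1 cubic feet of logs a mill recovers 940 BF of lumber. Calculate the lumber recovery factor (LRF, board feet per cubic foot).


Formula: LRF = Lumber Output (BF) / Log Input (ft^3)
LRF = 940 BF / 122.1 ft^3
LRF = 7.7 BF/ft^3

7.7


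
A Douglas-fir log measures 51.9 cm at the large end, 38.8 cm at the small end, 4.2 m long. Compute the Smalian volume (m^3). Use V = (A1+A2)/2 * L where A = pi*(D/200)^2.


Smalian: V = (A1 + A2)/2 * L,  A = pi*(D/200)^2
A1 = pi*(51.9/200)^2 = 0.211556 m^2
A2 = pi*(38.8/200)^2 = 0.118237 m^2
V = (0.211556+0.118237)/2*4.2 = 0.6926 m^3

0.6926


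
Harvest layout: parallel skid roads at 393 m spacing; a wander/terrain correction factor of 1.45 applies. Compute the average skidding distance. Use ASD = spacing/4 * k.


Formula: ASD = (spacing / 4) * correction
Uncorrected distance = spacing / 4 = 393 / 4 = 98.25 m
ASD = 98.25 * 1.45 = 142 m

142


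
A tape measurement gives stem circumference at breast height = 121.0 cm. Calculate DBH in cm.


Formula: DBH = C / pi
DBH = 121.0 / pi
pi = 3.14159...
DBH = 38.5 cm

38.5


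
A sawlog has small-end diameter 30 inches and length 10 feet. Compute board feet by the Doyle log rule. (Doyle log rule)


Doyle: BF = (D - 4)^2 * L / 16
Adjusted diameter = 30 - 4 = 26 in
(D-4)^2 = 26^2 = 676
BF = 676 * 10 / 16 = 423 BF

423


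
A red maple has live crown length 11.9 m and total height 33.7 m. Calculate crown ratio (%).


Formula: Crown Ratio = (Crown Length / Total Height) * 100
CR = (11.9 m / 33.7 m) * 100
CR = 0.3531 * 100 = 35.3%

35.3


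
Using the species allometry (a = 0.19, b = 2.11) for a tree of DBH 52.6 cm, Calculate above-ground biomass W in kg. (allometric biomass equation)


Formula: W = a * DBH^b  (allometric power law)
DBH^b = 52.6^2.11 = 4278.3856
W = 0.19 * 4278.3856 = 812.9 kg

812.9


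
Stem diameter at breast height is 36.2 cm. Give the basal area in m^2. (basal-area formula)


Formula: BA = pi * (DBH/2)^2 / 10000  (cm^2 to m^2)
Radius = DBH/2 = 36.2/2 = 18.1 cm
BA = pi * 18.1^2 / 10000
   = 1029.2172 cm^2 / 10000
   = 0.1029 m^2

0.1029


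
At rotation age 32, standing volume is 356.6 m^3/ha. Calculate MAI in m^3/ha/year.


Formula: MAI = Total Volume / Stand Age
MAI = 356.6 m^3/ha / 32 years
MAI = 11.14 m^3/ha/year

11.14


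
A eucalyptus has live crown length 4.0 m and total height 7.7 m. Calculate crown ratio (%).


Formula: Crown Ratio = (Crown Length / Total Height) * 100
CR = (4.0 m / 7.7 m) * 100
CR = 0.5195 * 100 = 51.9%

51.9


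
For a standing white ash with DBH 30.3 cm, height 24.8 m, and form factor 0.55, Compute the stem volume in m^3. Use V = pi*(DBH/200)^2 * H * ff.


Formula: V = pi * (DBH/200)^2 * H * ff
Radius = DBH/200 = 30.3/200 = 0.1515 m
Radius^2 = 0.1515^2 = 0.02295225 m^2
V = pi * 0.02295225 * 24.8 * 0.55
V = 0.984 m^3

0.984


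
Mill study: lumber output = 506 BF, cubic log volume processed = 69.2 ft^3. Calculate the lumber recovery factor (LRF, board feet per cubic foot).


Formula: LRF = Lumber Output (BF) / Log Input (ft^3)
LRF = 506 BF / 69.2 ft^3
LRF = 7.31 BF/ft^3

7.31


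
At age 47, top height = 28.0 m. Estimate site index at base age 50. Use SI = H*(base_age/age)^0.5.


Formula: SI = H_dom * (base_age / age)^0.5
Age ratio = 50 / 47 = 1.06383
sqrt(age_ratio) = 1.03142
SI = 28.0 * 1.03142 = 28.9 m

28.9


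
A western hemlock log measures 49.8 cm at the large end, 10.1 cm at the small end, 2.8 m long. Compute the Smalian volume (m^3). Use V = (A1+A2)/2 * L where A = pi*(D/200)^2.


Smalian: V = (A1 + A2)/2 * L,  A = pi*(D/200)^2
A1 = pi*(49.8/200)^2 = 0.194782 m^2
A2 = pi*(10.1/200)^2 = 0.008012 m^2
V = (0.194782+0.008012)/2*2.8 = 0.2839 m^3

0.2839


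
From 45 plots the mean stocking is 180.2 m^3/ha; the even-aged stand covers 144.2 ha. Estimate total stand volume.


Formula: Total Volume = Mean Volume per ha * Total Area
Total Volume = 180.2 m^3/ha * 144.2 ha
Total Volume = 25985 m^3

25985


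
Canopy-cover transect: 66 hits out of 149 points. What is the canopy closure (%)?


Formula: Canopy closure = covered points / total points * 100
Closure = 66 / 149 * 100
Closure = 0.443 * 100 = 44.3%

44.3


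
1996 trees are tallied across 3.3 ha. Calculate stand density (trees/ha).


Formula: Stand Density = N_trees / Area_ha
Density = 1996 trees / 3.3 ha
Density = 605 trees/ha

605


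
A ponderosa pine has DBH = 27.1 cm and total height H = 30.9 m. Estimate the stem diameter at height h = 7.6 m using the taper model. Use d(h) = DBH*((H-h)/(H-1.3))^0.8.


Taper: d(h) = DBH * ((H - h) / (H - 1.3))^0.8
Numerator = H - h = 30.9 - 7.6 = 23.3 m
Denominator = H - 1.3 = 30.9 - 1.3 = 29.6 m
Ratio = 23.3 / 29.6 = 0.78716
d = 27.1 * 0.78716^0.8 = 22.4 cm

22.4


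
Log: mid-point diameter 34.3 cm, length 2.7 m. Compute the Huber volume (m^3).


Huber: V = Am * L,  Am = pi*(Dm/200)^2
Am = pi*(34.3/200)^2 = 0.092401 m^2
V = 0.092401*2.7 = 0.2495 m^3

0.2495


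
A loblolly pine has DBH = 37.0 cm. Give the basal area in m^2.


Formula: BA = pi * (DBH/2)^2 / 10000  (cm^2 to m^2)
Radius = DBH/2 = 37.0/2 = 18.5 cm
BA = pi * 18.5^2 / 10000
   = 1075.2101 cm^2 / 10000
   = 0.1075 m^2

0.1075


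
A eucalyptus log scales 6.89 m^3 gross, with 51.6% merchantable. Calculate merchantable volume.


Formula: MV = V_total * (merchantable_pct / 100)
Merchantable fraction = 51.6% / 100 = 0.516
MV = 6.89 m^3 * 0.516 = 3.555 m^3

3.555


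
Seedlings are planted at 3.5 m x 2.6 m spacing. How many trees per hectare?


Formula: TPH = 10000 m^2/ha / (spacing_x * spacing_y)
Area per tree = 3.5 m * 2.6 m = 9.1 m^2
TPH = 10000 / 9.1 = 1099 trees/ha

1099


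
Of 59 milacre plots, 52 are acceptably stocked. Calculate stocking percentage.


Formula: Stocking % = stocked plots / total plots * 100
Stocking = 52 / 59 * 100
Stocking = 0.8814 * 100 = 88.1%

88.1


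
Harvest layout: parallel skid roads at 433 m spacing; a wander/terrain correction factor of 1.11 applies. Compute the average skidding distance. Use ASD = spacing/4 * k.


Formula: ASD = (spacing / 4) * correction
Uncorrected distance = spacing / 4 = 433 / 4 = 108.25 m
ASD = 108.25 * 1.11 = 120 m

120


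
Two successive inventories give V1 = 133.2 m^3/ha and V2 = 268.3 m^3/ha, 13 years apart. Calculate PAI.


Formula: PAI = (V_T2 - V_T1) / (T2 - T1)
Volume increment = 268.3 - 133.2 = 135.1 m^3/ha
PAI = 135.1 / 13 = 10.39 m^3/ha/year

10.39


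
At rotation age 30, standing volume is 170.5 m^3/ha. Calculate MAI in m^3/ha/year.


Formula: MAI = Total Volume / Stand Age
MAI = 170.5 m^3/ha / 30 years
MAI = 5.68 m^3/ha/year

5.68


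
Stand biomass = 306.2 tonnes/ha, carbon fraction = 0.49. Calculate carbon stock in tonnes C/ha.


Formula: Carbon Stock = Biomass * Carbon Fraction
C = 306.2 t/ha * 0.49
C = 150.0 t C/ha

150.0


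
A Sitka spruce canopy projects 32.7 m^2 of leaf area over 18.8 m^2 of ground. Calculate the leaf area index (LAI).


Formula: LAI = total leaf area / ground area  (dimensionless)
LAI = 32.7 m^2 / 18.8 m^2
LAI = 1.74

1.74


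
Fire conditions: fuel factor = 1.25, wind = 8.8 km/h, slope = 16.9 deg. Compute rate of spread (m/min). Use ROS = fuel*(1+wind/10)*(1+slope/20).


Formula: ROS = fuel * (1 + wind/10) * (1 + slope/20)
Wind factor = 1 + 8.8/10 = 1.88
Slope factor = 1 + 16.9/20 = 1.845
ROS = 1.25 * 1.88 * 1.845 = 4.34 m/min

4.34


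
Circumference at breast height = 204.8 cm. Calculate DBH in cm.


Formula: DBH = C / pi
DBH = 204.8 / pi
pi = 3.14159...
DBH = 65.2 cm

65.2


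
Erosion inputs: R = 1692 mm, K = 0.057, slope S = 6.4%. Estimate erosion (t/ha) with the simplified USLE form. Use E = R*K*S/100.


Formula: E = R * K * S / 100  (simplified USLE)
R * K = 1692 * 0.057 = 96.444
E = 96.444 * 6.4 / 100 = 6.17 t/ha

6.17


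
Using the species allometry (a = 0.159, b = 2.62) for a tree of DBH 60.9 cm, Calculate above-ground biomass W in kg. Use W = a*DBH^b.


Formula: W = a * DBH^b  (allometric power law)
DBH^b = 60.9^2.62 = 47391.1565
W = 0.159 * 47391.1565 = 7535.2 kg

7535.2


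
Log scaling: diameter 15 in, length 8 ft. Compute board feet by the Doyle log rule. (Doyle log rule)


Doyle: BF = (D - 4)^2 * L / 16
Adjusted diameter = 15 - 4 = 11 in
(D-4)^2 = 11^2 = 121
BF = 121 * 8 / 16 = 61 BF

61


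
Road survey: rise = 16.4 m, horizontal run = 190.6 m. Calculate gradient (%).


Formula: Gradient = rise / run * 100
Gradient = 16.4 / 190.6 * 100 = 8.6%

8.6


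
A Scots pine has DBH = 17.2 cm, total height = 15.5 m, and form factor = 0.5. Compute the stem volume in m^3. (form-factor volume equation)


Formula: V = pi * (DBH/200)^2 * H * ff
Radius = DBH/200 = 17.2/200 = 0.086 m
Radius^2 = 0.086^2 = 0.007396 m^2
V = pi * 0.007396 * 15.5 * 0.5
V = 0.18 m^3

0.18


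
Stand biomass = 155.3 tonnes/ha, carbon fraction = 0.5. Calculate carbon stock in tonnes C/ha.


Formula: Carbon Stock = Biomass * Carbon Fraction
C = 155.3 t/ha * 0.5
C = 77.7 t C/ha

77.7


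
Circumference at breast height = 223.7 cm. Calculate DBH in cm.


Formula: DBH = C / pi
DBH = 223.7 / pi
pi = 3.14159...
DBH = 71.2 cm

71.2


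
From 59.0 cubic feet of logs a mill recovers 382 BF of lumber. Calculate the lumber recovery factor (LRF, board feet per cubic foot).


Formula: LRF = Lumber Output (BF) / Log Input (ft^3)
LRF = 382 BF / 59.0 ft^3
LRF = 6.47 BF/ft^3

6.47


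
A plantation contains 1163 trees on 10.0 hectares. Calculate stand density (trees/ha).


Formula: Stand Density = N_trees / Area_ha
Density = 1163 trees / 10.0 ha
Density = 116 trees/ha

116


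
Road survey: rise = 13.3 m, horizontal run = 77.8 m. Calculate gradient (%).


Formula: Gradient = rise / run * 100
Gradient = 13.3 / 77.8 * 100 = 17.1%

17.1


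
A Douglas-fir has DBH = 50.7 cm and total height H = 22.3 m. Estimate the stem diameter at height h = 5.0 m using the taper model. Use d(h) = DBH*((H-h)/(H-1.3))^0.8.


Taper: d(h) = DBH * ((H - h) / (H - 1.3))^0.8
Numerator = H - h = 22.3 - 5.0 = 17.3 m
Denominator = H - 1.3 = 22.3 - 1.3 = 21.0 m
Ratio = 17.3 / 21.0 = 0.82381
d = 50.7 * 0.82381^0.8 = 43.4 cm

43.4


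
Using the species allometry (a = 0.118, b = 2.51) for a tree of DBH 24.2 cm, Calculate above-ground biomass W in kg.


Formula: W = a * DBH^b  (allometric power law)
DBH^b = 24.2^2.51 = 2974.2438
W = 0.118 * 2974.2438 = 351.0 kg

351.0


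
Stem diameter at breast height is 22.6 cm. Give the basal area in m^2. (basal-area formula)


Formula: BA = pi * (DBH/2)^2 / 10000  (cm^2 to m^2)
Radius = DBH/2 = 22.6/2 = 11.3 cm
BA = pi * 11.3^2 / 10000
   = 401.15 cm^2 / 10000
   = 0.0401 m^2

0.0401


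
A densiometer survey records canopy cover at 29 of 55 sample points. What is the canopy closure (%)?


Formula: Canopy closure = covered points / total points * 100
Closure = 29 / 55 * 100
Closure = 0.5273 * 100 = 52.7%

52.7


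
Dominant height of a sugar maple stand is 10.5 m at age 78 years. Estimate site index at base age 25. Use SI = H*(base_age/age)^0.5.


Formula: SI = H_dom * (base_age / age)^0.5
Age ratio = 25 / 78 = 0.32051
sqrt(age_ratio) = 0.56614
SI = 10.5 * 0.56614 = 5.9 m

5.9


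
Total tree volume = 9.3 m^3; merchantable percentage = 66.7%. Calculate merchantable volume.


Formula: MV = V_total * (merchantable_pct / 100)
Merchantable fraction = 66.7% / 100 = 0.667
MV = 9.3 m^3 * 0.667 = 6.203 m^3

6.203


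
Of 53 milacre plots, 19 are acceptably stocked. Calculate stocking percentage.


Formula: Stocking % = stocked plots / total plots * 100
Stocking = 19 / 53 * 100
Stocking = 0.3585 * 100 = 35.8%

35.8


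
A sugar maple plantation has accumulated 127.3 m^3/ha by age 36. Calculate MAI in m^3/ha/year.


Formula: MAI = Total Volume / Stand Age
MAI = 127.3 m^3/ha / 36 years
MAI = 3.54 m^3/ha/year

3.54


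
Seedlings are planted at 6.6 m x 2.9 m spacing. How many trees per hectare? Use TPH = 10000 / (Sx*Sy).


Formula: TPH = 10000 m^2/ha / (spacing_x * spacing_y)
Area per tree = 6.6 m * 2.9 m = 19.14 m^2
TPH = 10000 / 19.14 = 522 trees/ha

522


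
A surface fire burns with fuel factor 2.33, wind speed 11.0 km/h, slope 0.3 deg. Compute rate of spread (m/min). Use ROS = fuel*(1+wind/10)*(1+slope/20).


Formula: ROS = fuel * (1 + wind/10) * (1 + slope/20)
Wind factor = 1 + 11.0/10 = 2.1
Slope factor = 1 + 0.3/20 = 1.015
ROS = 2.33 * 2.1 * 1.015 = 4.97 m/min

4.97


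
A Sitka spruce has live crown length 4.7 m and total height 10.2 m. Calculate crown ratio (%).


Formula: Crown Ratio = (Crown Length / Total Height) * 100
CR = (4.7 m / 10.2 m) * 100
CR = 0.4608 * 100 = 46.1%

46.1


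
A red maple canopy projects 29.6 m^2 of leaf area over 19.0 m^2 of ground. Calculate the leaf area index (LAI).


Formula: LAI = total leaf area / ground area  (dimensionless)
LAI = 29.6 m^2 / 19.0 m^2
LAI = 1.56

1.56


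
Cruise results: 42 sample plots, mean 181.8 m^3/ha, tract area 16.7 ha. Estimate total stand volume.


Formula: Total Volume = Mean Volume per ha * Total Area
Total Volume = 181.8 m^3/ha * 16.7 ha
Total Volume = 3036 m^3

3036


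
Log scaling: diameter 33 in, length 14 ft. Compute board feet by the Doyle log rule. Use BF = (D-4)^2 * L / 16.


Doyle: BF = (D - 4)^2 * L / 16
Adjusted diameter = 33 - 4 = 29 in
(D-4)^2 = 29^2 = 841
BF = 841 * 14 / 16 = 736 BF

736


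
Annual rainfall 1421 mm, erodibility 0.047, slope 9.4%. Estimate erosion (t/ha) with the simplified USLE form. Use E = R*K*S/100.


Formula: E = R * K * S / 100  (simplified USLE)
R * K = 1421 * 0.047 = 66.787
E = 66.787 * 9.4 / 100 = 6.28 t/ha

6.28


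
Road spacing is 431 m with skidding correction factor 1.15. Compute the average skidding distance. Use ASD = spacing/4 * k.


Formula: ASD = (spacing / 4) * correction
Uncorrected distance = spacing / 4 = 431 / 4 = 107.75 m
ASD = 107.75 * 1.15 = 124 m

124


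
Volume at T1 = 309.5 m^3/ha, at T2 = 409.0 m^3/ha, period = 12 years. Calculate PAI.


Formula: PAI = (V_T2 - V_T1) / (T2 - T1)
Volume increment = 409.0 - 309.5 = 99.5 m^3/ha
PAI = 99.5 / 12 = 8.29 m^3/ha/year

8.29


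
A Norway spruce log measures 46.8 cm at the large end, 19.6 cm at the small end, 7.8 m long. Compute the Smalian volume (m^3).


Smalian: V = (A1 + A2)/2 * L,  A = pi*(D/200)^2
A1 = pi*(46.8/200)^2 = 0.172021 m^2
A2 = pi*(19.6/200)^2 = 0.030172 m^2
V = (0.172021+0.030172)/2*7.8 = 0.7886 m^3

0.7886


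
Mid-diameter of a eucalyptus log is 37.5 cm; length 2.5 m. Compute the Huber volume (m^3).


Huber: V = Am * L,  Am = pi*(Dm/200)^2
Am = pi*(37.5/200)^2 = 0.110447 m^2
V = 0.110447*2.5 = 0.2761 m^3

0.2761


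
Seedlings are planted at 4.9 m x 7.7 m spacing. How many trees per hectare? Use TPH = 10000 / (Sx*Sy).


Formula: TPH = 10000 m^2/ha / (spacing_x * spacing_y)
Area per tree = 4.9 m * 7.7 m = 37.73 m^2
TPH = 10000 / 37.73 = 265 trees/ha

265


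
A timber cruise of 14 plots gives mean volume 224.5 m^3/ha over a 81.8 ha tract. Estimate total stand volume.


Formula: Total Volume = Mean Volume per ha * Total Area
Total Volume = 224.5 m^3/ha * 81.8 ha
Total Volume = 18364 m^3

18364


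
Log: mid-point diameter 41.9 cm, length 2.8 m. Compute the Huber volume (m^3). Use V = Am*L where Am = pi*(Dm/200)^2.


Huber: V = Am * L,  Am = pi*(Dm/200)^2
Am = pi*(41.9/200)^2 = 0.137885 m^2
V = 0.137885*2.8 = 0.3861 m^3

0.3861


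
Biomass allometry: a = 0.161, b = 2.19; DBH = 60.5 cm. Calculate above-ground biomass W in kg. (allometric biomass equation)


Formula: W = a * DBH^b  (allometric power law)
DBH^b = 60.5^2.19 = 7980.7604
W = 0.161 * 7980.7604 = 1284.9 kg

1284.9


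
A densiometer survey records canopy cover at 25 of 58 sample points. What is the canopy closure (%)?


Formula: Canopy closure = covered points / total points * 100
Closure = 25 / 58 * 100
Closure = 0.431 * 100 = 43.1%

43.1


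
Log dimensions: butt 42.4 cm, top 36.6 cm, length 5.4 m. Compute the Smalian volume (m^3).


Smalian: V = (A1 + A2)/2 * L,  A = pi*(D/200)^2
A1 = pi*(42.4/200)^2 = 0.141196 m^2
A2 = pi*(36.6/200)^2 = 0.105209 m^2
V = (0.141196+0.105209)/2*5.4 = 0.6653 m^3

0.6653


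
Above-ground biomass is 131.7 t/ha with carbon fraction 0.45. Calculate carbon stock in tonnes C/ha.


Formula: Carbon Stock = Biomass * Carbon Fraction
C = 131.7 t/ha * 0.45
C = 59.3 t C/ha

59.3


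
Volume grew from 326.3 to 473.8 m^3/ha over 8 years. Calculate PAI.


Formula: PAI = (V_T2 - V_T1) / (T2 - T1)
Volume increment = 473.8 - 326.3 = 147.5 m^3/ha
PAI = 147.5 / 8 = 18.44 m^3/ha/year

18.44


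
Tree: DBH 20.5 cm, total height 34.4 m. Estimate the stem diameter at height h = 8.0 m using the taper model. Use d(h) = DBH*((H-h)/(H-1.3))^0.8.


Taper: d(h) = DBH * ((H - h) / (H - 1.3))^0.8
Numerator = H - h = 34.4 - 8.0 = 26.4 m
Denominator = H - 1.3 = 34.4 - 1.3 = 33.1 m
Ratio = 26.4 / 33.1 = 0.79758
d = 20.5 * 0.79758^0.8 = 17.1 cm

17.1


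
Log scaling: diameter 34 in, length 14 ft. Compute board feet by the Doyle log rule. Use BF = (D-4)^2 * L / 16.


Doyle: BF = (D - 4)^2 * L / 16
Adjusted diameter = 34 - 4 = 30 in
(D-4)^2 = 30^2 = 900
BF = 900 * 14 / 16 = 788 BF

788


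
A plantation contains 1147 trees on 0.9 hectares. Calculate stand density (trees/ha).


Formula: Stand Density = N_trees / Area_ha
Density = 1147 trees / 0.9 ha
Density = 1274 trees/ha

1274


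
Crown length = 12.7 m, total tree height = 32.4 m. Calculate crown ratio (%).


Formula: Crown Ratio = (Crown Length / Total Height) * 100
CR = (12.7 m / 32.4 m) * 100
CR = 0.392 * 100 = 39.2%

39.2


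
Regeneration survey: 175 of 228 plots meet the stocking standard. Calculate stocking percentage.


Formula: Stocking % = stocked plots / total plots * 100
Stocking = 175 / 228 * 100
Stocking = 0.7675 * 100 = 76.8%

76.8


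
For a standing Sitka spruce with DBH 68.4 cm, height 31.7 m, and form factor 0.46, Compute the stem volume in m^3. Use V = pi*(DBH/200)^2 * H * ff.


Formula: V = pi * (DBH/200)^2 * H * ff
Radius = DBH/200 = 68.4/200 = 0.342 m
Radius^2 = 0.342^2 = 0.116964 m^2
V = pi * 0.116964 * 31.7 * 0.46
V = 5.358 m^3

5.358


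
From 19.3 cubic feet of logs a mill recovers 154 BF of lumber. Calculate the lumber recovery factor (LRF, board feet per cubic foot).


Formula: LRF = Lumber Output (BF) / Log Input (ft^3)
LRF = 154 BF / 19.3 ft^3
LRF = 7.98 BF/ft^3

7.98


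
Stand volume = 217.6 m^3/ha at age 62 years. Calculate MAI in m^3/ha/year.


Formula: MAI = Total Volume / Stand Age
MAI = 217.6 m^3/ha / 62 years
MAI = 3.51 m^3/ha/year

3.51


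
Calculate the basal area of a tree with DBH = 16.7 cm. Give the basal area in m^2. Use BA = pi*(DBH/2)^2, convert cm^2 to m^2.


Formula: BA = pi * (DBH/2)^2 / 10000  (cm^2 to m^2)
Radius = DBH/2 = 16.7/2 = 8.35 cm
BA = pi * 8.35^2 / 10000
   = 219.0397 cm^2 / 10000
   = 0.0219 m^2

0.0219


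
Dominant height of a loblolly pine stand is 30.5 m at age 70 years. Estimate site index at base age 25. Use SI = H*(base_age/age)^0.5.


Formula: SI = H_dom * (base_age / age)^0.5
Age ratio = 25 / 70 = 0.35714
sqrt(age_ratio) = 0.59761
SI = 30.5 * 0.59761 = 18.2 m

18.2


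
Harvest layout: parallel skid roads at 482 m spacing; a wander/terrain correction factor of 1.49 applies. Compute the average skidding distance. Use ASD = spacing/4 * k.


Formula: ASD = (spacing / 4) * correction
Uncorrected distance = spacing / 4 = 482 / 4 = 120.5 m
ASD = 120.5 * 1.49 = 180 m

180


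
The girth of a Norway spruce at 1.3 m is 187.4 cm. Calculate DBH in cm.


Formula: DBH = C / pi
DBH = 187.4 / pi
pi = 3.14159...
DBH = 59.7 cm

59.7


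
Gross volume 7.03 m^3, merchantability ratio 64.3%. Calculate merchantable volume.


Formula: MV = V_total * (merchantable_pct / 100)
Merchantable fraction = 64.3% / 100 = 0.643
MV = 7.03 m^3 * 0.643 = 4.52 m^3

4.52


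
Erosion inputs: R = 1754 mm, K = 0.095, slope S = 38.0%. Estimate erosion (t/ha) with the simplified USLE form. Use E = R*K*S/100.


Formula: E = R * K * S / 100  (simplified USLE)
R * K = 1754 * 0.095 = 166.63
E = 166.63 * 38.0 / 100 = 63.32 t/ha

63.32


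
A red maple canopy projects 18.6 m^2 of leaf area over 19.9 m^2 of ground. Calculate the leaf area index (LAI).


Formula: LAI = total leaf area / ground area  (dimensionless)
LAI = 18.6 m^2 / 19.9 m^2
LAI = 0.93

0.93


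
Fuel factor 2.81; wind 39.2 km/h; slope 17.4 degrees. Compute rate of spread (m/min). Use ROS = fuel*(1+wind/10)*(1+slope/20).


Formula: ROS = fuel * (1 + wind/10) * (1 + slope/20)
Wind factor = 1 + 39.2/10 = 4.92
Slope factor = 1 + 17.4/20 = 1.87
ROS = 2.81 * 4.92 * 1.87 = 25.85 m/min

25.85


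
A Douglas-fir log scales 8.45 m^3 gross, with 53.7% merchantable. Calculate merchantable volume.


Formula: MV = V_total * (merchantable_pct / 100)
Merchantable fraction = 53.7% / 100 = 0.537
MV = 8.45 m^3 * 0.537 = 4.538 m^3

4.538


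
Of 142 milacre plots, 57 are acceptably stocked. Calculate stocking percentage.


Formula: Stocking % = stocked plots / total plots * 100
Stocking = 57 / 142 * 100
Stocking = 0.4014 * 100 = 40.1%

40.1


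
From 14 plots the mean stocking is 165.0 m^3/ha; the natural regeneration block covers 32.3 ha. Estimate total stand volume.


Formula: Total Volume = Mean Volume per ha * Total Area
Total Volume = 165.0 m^3/ha * 32.3 ha
Total Volume = 5330 m^3

5330


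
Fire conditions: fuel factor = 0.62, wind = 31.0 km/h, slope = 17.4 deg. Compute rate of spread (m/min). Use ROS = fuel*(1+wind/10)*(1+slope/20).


Formula: ROS = fuel * (1 + wind/10) * (1 + slope/20)
Wind factor = 1 + 31.0/10 = 4.1
Slope factor = 1 + 17.4/20 = 1.87
ROS = 0.62 * 4.1 * 1.87 = 4.75 m/min

4.75


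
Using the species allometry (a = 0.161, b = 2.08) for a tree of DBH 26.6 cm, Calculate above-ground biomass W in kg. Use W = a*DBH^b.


Formula: W = a * DBH^b  (allometric power law)
DBH^b = 26.6^2.08 = 919.9279
W = 0.161 * 919.9279 = 148.1 kg

148.1


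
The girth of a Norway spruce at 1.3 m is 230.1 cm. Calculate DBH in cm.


Formula: DBH = C / pi
DBH = 230.1 / pi
pi = 3.14159...
DBH = 73.2 cm

73.2


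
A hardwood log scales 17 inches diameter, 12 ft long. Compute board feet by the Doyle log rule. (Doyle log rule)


Doyle: BF = (D - 4)^2 * L / 16
Adjusted diameter = 17 - 4 = 13 in
(D-4)^2 = 13^2 = 169
BF = 169 * 12 / 16 = 127 BF

127


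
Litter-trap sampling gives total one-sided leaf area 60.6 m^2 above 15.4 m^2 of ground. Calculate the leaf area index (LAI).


Formula: LAI = total leaf area / ground area  (dimensionless)
LAI = 60.6 m^2 / 15.4 m^2
LAI = 3.94

3.94


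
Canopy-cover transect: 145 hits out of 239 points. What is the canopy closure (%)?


Formula: Canopy closure = covered points / total points * 100
Closure = 145 / 239 * 100
Closure = 0.6067 * 100 = 60.7%

60.7


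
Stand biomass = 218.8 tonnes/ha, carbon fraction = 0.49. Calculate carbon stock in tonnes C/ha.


Formula: Carbon Stock = Biomass * Carbon Fraction
C = 218.8 t/ha * 0.49
C = 107.2 t C/ha

107.2


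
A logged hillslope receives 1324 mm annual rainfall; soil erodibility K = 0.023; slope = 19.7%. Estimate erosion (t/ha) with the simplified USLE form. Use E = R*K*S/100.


Formula: E = R * K * S / 100  (simplified USLE)
R * K = 1324 * 0.023 = 30.452
E = 30.452 * 19.7 / 100 = 6.0 t/ha

6.0


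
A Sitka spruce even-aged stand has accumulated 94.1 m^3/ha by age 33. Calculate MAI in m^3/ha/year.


Formula: MAI = Total Volume / Stand Age
MAI = 94.1 m^3/ha / 33 years
MAI = 2.85 m^3/ha/year

2.85


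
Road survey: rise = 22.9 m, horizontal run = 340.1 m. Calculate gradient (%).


Formula: Gradient = rise / run * 100
Gradient = 22.9 / 340.1 * 100 = 6.7%

6.7


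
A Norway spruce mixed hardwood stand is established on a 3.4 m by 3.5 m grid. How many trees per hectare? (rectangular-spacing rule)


Formula: TPH = 10000 m^2/ha / (spacing_x * spacing_y)
Area per tree = 3.4 m * 3.5 m = 11.9 m^2
TPH = 10000 / 11.9 = 840 trees/ha

840


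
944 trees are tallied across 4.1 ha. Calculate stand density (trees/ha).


Formula: Stand Density = N_trees / Area_ha
Density = 944 trees / 4.1 ha
Density = 230 trees/ha

230


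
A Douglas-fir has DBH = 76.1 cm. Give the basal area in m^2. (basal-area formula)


Formula: BA = pi * (DBH/2)^2 / 10000  (cm^2 to m^2)
Radius = DBH/2 = 76.1/2 = 38.05 cm
BA = pi * 38.05^2 / 10000
   = 4548.4057 cm^2 / 10000
   = 0.4548 m^2

0.4548


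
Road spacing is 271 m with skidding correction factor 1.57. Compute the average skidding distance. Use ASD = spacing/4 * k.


Formula: ASD = (spacing / 4) * correction
Uncorrected distance = spacing / 4 = 271 / 4 = 67.75 m
ASD = 67.75 * 1.57 = 106 m

106


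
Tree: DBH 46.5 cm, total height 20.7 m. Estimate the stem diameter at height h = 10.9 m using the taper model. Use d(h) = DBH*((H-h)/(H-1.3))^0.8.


Taper: d(h) = DBH * ((H - h) / (H - 1.3))^0.8
Numerator = H - h = 20.7 - 10.9 = 9.8 m
Denominator = H - 1.3 = 20.7 - 1.3 = 19.4 m
Ratio = 9.8 / 19.4 = 0.50515
d = 46.5 * 0.50515^0.8 = 26.9 cm

26.9


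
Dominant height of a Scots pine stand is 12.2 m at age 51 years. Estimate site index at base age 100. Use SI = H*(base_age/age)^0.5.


Formula: SI = H_dom * (base_age / age)^0.5
Age ratio = 100 / 51 = 1.96078
sqrt(age_ratio) = 1.40028
SI = 12.2 * 1.40028 = 17.1 m

17.1


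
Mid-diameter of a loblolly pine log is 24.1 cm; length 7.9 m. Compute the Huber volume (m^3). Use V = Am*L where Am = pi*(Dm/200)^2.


Huber: V = Am * L,  Am = pi*(Dm/200)^2
Am = pi*(24.1/200)^2 = 0.045617 m^2
V = 0.045617*7.9 = 0.3604 m^3

0.3604


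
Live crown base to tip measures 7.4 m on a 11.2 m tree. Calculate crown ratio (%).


Formula: Crown Ratio = (Crown Length / Total Height) * 100
CR = (7.4 m / 11.2 m) * 100
CR = 0.6607 * 100 = 66.1%

66.1


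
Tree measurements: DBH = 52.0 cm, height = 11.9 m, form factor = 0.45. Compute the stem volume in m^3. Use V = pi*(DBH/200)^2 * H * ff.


Formula: V = pi * (DBH/200)^2 * H * ff
Radius = DBH/200 = 52.0/200 = 0.26 m
Radius^2 = 0.26^2 = 0.0676 m^2
V = pi * 0.0676 * 11.9 * 0.45
V = 1.137 m^3

1.137


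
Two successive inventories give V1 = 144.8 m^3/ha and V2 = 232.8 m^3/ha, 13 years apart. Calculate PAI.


Formula: PAI = (V_T2 - V_T1) / (T2 - T1)
Volume increment = 232.8 - 144.8 = 88.0 m^3/ha
PAI = 88.0 / 13 = 6.77 m^3/ha/year

6.77


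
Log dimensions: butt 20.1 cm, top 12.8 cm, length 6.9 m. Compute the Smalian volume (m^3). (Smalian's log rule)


Smalian: V = (A1 + A2)/2 * L,  A = pi*(D/200)^2
A1 = pi*(20.1/200)^2 = 0.031731 m^2
A2 = pi*(12.8/200)^2 = 0.012868 m^2
V = (0.031731+0.012868)/2*6.9 = 0.1539 m^3

0.1539


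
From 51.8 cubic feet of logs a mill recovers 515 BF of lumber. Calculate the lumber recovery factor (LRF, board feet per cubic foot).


Formula: LRF = Lumber Output (BF) / Log Input (ft^3)
LRF = 515 BF / 51.8 ft^3
LRF = 9.94 BF/ft^3

9.94


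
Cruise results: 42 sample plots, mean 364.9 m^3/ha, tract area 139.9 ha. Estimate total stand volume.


Formula: Total Volume = Mean Volume per ha * Total Area
Total Volume = 364.9 m^3/ha * 139.9 ha
Total Volume = 51050 m^3

51050


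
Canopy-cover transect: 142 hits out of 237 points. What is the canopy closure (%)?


Formula: Canopy closure = covered points / total points * 100
Closure = 142 / 237 * 100
Closure = 0.5992 * 100 = 59.9%

59.9


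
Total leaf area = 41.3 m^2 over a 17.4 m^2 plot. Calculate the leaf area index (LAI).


Formula: LAI = total leaf area / ground area  (dimensionless)
LAI = 41.3 m^2 / 17.4 m^2
LAI = 2.37

2.37


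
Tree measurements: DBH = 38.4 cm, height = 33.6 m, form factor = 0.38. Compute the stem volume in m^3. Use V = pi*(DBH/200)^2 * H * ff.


Formula: V = pi * (DBH/200)^2 * H * ff
Radius = DBH/200 = 38.4/200 = 0.192 m
Radius^2 = 0.192^2 = 0.036864 m^2
V = pi * 0.036864 * 33.6 * 0.38
V = 1.479 m^3

1.479


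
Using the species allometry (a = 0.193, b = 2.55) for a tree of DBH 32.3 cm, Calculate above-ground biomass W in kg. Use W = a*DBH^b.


Formula: W = a * DBH^b  (allometric power law)
DBH^b = 32.3^2.55 = 7054.5032
W = 0.193 * 7054.5032 = 1361.5 kg

1361.5


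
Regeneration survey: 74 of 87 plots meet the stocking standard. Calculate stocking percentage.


Formula: Stocking % = stocked plots / total plots * 100
Stocking = 74 / 87 * 100
Stocking = 0.8506 * 100 = 85.1%

85.1


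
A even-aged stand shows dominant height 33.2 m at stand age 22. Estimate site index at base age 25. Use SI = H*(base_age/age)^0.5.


Formula: SI = H_dom * (base_age / age)^0.5
Age ratio = 25 / 22 = 1.13636
sqrt(age_ratio) = 1.066
SI = 33.2 * 1.066 = 35.4 m

35.4


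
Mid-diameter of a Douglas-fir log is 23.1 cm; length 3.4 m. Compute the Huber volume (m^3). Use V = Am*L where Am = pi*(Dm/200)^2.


Huber: V = Am * L,  Am = pi*(Dm/200)^2
Am = pi*(23.1/200)^2 = 0.04191 m^2
V = 0.04191*3.4 = 0.1425 m^3

0.1425


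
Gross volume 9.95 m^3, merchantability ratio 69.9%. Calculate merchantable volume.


Formula: MV = V_total * (merchantable_pct / 100)
Merchantable fraction = 69.9% / 100 = 0.699
MV = 9.95 m^3 * 0.699 = 6.955 m^3

6.955


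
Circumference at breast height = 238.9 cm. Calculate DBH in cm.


Formula: DBH = C / pi
DBH = 238.9 / pi
pi = 3.14159...
DBH = 76.0 cm

76.0


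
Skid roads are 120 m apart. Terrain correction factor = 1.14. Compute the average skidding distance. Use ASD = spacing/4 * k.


Formula: ASD = (spacing / 4) * correction
Uncorrected distance = spacing / 4 = 120 / 4 = 30 m
ASD = 30 * 1.14 = 34 m

34


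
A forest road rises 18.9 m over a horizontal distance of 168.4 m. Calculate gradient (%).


Formula: Gradient = rise / run * 100
Gradient = 18.9 / 168.4 * 100 = 11.2%

11.2


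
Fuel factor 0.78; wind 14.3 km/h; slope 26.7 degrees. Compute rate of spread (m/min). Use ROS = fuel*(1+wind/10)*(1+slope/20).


Formula: ROS = fuel * (1 + wind/10) * (1 + slope/20)
Wind factor = 1 + 14.3/10 = 2.43
Slope factor = 1 + 26.7/20 = 2.335
ROS = 0.78 * 2.43 * 2.335 = 4.43 m/min

4.43


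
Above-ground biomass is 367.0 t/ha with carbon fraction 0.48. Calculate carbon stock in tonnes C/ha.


Formula: Carbon Stock = Biomass * Carbon Fraction
C = 367.0 t/ha * 0.48
C = 176.2 t C/ha

176.2


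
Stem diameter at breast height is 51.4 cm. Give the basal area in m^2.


Formula: BA = pi * (DBH/2)^2 / 10000  (cm^2 to m^2)
Radius = DBH/2 = 51.4/2 = 25.7 cm
BA = pi * 25.7^2 / 10000
   = 2074.9905 cm^2 / 10000
   = 0.2075 m^2

0.2075


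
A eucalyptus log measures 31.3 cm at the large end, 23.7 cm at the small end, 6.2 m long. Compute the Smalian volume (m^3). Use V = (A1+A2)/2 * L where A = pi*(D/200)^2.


Smalian: V = (A1 + A2)/2 * L,  A = pi*(D/200)^2
A1 = pi*(31.3/200)^2 = 0.076945 m^2
A2 = pi*(23.7/200)^2 = 0.044115 m^2
V = (0.076945+0.044115)/2*6.2 = 0.3753 m^3

0.3753


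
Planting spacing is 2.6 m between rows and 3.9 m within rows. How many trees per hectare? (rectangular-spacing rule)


Formula: TPH = 10000 m^2/ha / (spacing_x * spacing_y)
Area per tree = 2.6 m * 3.9 m = 10.14 m^2
TPH = 10000 / 10.14 = 986 trees/ha

986


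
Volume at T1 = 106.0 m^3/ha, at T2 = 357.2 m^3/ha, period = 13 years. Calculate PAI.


Formula: PAI = (V_T2 - V_T1) / (T2 - T1)
Volume increment = 357.2 - 106.0 = 251.2 m^3/ha
PAI = 251.2 / 13 = 19.32 m^3/ha/year

19.32


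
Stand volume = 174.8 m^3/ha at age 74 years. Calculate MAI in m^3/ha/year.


Formula: MAI = Total Volume / Stand Age
MAI = 174.8 m^3/ha / 74 years
MAI = 2.36 m^3/ha/year

2.36


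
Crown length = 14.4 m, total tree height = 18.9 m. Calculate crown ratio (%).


Formula: Crown Ratio = (Crown Length / Total Height) * 100
CR = (14.4 m / 18.9 m) * 100
CR = 0.7619 * 100 = 76.2%

76.2


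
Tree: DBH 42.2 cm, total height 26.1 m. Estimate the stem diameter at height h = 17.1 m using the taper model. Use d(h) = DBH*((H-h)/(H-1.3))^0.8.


Taper: d(h) = DBH * ((H - h) / (H - 1.3))^0.8
Numerator = H - h = 26.1 - 17.1 = 9.0 m
Denominator = H - 1.3 = 26.1 - 1.3 = 24.8 m
Ratio = 9.0 / 24.8 = 0.3629
d = 42.2 * 0.3629^0.8 = 18.8 cm

18.8


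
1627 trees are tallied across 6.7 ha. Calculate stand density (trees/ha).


Formula: Stand Density = N_trees / Area_ha
Density = 1627 trees / 6.7 ha
Density = 243 trees/ha

243


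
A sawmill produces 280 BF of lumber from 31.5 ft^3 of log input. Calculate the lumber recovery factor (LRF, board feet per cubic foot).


Formula: LRF = Lumber Output (BF) / Log Input (ft^3)
LRF = 280 BF / 31.5 ft^3
LRF = 8.89 BF/ft^3

8.89


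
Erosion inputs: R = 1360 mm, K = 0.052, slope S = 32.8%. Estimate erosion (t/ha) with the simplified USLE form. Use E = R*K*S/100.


Formula: E = R * K * S / 100  (simplified USLE)
R * K = 1360 * 0.052 = 70.72
E = 70.72 * 32.8 / 100 = 23.2 t/ha

23.2


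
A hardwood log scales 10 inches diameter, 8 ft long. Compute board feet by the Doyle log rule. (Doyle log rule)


Doyle: BF = (D - 4)^2 * L / 16
Adjusted diameter = 10 - 4 = 6 in
(D-4)^2 = 6^2 = 36
BF = 36 * 8 / 16 = 18 BF

18


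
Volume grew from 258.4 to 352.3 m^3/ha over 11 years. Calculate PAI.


Formula: PAI = (V_T2 - V_T1) / (T2 - T1)
Volume increment = 352.3 - 258.4 = 93.9 m^3/ha
PAI = 93.9 / 11 = 8.54 m^3/ha/year

8.54


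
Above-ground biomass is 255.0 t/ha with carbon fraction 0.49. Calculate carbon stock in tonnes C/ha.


Formula: Carbon Stock = Biomass * Carbon Fraction
C = 255.0 t/ha * 0.49
C = 125.0 t C/ha

125.0


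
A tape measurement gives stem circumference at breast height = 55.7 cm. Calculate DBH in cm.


Formula: DBH = C / pi
DBH = 55.7 / pi
pi = 3.14159...
DBH = 17.7 cm

17.7


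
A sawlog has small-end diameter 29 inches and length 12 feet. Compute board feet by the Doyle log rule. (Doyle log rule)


Doyle: BF = (D - 4)^2 * L / 16
Adjusted diameter = 29 - 4 = 25 in
(D-4)^2 = 25^2 = 625
BF = 625 * 12 / 16 = 469 BF

469


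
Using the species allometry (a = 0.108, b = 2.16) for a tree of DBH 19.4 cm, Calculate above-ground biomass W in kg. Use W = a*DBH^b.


Formula: W = a * DBH^b  (allometric power law)
DBH^b = 19.4^2.16 = 604.8556
W = 0.108 * 604.8556 = 65.3 kg

65.3


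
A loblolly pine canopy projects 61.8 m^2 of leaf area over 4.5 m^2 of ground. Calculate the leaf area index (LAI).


Formula: LAI = total leaf area / ground area  (dimensionless)
LAI = 61.8 m^2 / 4.5 m^2
LAI = 13.73

13.73


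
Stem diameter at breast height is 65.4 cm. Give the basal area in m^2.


Formula: BA = pi * (DBH/2)^2 / 10000  (cm^2 to m^2)
Radius = DBH/2 = 65.4/2 = 32.7 cm
BA = pi * 32.7^2 / 10000
   = 3359.2736 cm^2 / 10000
   = 0.3359 m^2

0.3359


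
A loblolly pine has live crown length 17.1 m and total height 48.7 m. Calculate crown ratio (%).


Formula: Crown Ratio = (Crown Length / Total Height) * 100
CR = (17.1 m / 48.7 m) * 100
CR = 0.3511 * 100 = 35.1%

35.1


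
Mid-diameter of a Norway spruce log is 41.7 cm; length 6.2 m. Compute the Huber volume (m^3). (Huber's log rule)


Huber: V = Am * L,  Am = pi*(Dm/200)^2
Am = pi*(41.7/200)^2 = 0.136572 m^2
V = 0.136572*6.2 = 0.8467 m^3

0.8467


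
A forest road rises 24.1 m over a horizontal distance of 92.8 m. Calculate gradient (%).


Formula: Gradient = rise / run * 100
Gradient = 24.1 / 92.8 * 100 = 26.0%

26.0


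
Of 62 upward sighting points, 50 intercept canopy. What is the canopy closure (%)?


Formula: Canopy closure = covered points / total points * 100
Closure = 50 / 62 * 100
Closure = 0.8065 * 100 = 80.6%

80.6


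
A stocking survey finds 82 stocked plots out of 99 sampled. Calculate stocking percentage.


Formula: Stocking % = stocked plots / total plots * 100
Stocking = 82 / 99 * 100
Stocking = 0.8283 * 100 = 82.8%

82.8
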